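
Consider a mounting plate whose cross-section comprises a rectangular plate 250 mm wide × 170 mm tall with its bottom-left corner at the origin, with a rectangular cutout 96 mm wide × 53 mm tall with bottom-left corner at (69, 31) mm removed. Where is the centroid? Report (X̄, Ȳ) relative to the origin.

plate: A = 250 × 170 = 42500.00, centroid at (125.00, 85.00).
hole: A = −(96 × 53) = -5088.00, centroid at (117.00, 57.50).
ΣA = 37412.00 mm²
ΣAX̄ = (42500.00)(125.00) + (-5088.00)(117.00) = 4717204.00 mm³
ΣAȲ = (42500.00)(85.00) + (-5088.00)(57.50) = 3319940.00 mm³
X̄ = 4717204.00 / 37412.00 = 126.09 mm
Ȳ = 3319940.00 / 37412.00 = 88.74 mm

X̄ = 126.09 mm, Ȳ = 88.74 mm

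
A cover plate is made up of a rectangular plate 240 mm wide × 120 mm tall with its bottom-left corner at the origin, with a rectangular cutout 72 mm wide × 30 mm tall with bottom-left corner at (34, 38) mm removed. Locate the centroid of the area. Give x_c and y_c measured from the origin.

plate: A = 240 × 120 = 28800.00, centroid at (120.00, 60.00).
hole: A = −(72 × 30) = -2160.00, centroid at (70.00, 53.00).
ΣA = 26640.00 mm²
ΣAx_c = (28800.00)(120.00) + (-2160.00)(70.00) = 3304800.00 mm³
ΣAy_c = (28800.00)(60.00) + (-2160.00)(53.00) = 1613520.00 mm³
x_c = 3304800.00 / 26640.00 = 124.05 mm
y_c = 1613520.00 / 26640.00 = 60.57 mm

x_c = 124.05 mm, y_c = 60.57 mm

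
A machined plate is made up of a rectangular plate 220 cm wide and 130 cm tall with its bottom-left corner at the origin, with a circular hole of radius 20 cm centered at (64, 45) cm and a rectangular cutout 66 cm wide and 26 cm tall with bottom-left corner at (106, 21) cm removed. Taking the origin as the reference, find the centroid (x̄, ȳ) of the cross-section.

x̄ = 110.31 cm, ȳ = 68.06 cm

plate: A = 220 × 130 = 28600.00, centroid at (110.00, 65.00).
hole 1: A = −π·20² = -1256.64, centroid at (64.00, 45.00).
hole 2: A = −(66 × 26) = -1716.00, centroid at (139.00, 34.00).
ΣA = 25627.36 cm², ΣAx̄ = 2827051.23 cm³, ΣAȳ = 1744107.33 cm³.
x̄ = 2827051.23/25627.36 = 110.31 cm; ȳ = 1744107.33/25627.36 = 68.06 cm.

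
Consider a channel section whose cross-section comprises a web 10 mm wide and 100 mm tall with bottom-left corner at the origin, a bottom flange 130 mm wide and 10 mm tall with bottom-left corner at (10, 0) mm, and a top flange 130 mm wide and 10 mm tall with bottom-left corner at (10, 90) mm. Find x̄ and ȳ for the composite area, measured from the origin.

web: A = 10 × 100 = 1000.00, centroid at (5.00, 50.00).
bottom flange: A = 130 × 10 = 1300.00, centroid at (75.00, 5.00).
top flange: A = 130 × 10 = 1300.00, centroid at (75.00, 95.00).
ΣA = 3600.00 mm², ΣAx̄ = 200000.00 mm³, ΣAȳ = 180000.00 mm³.
x̄ = 200000.00/3600.00 = 55.56 mm; ȳ = 180000.00/3600.00 = 50.00 mm.

x̄ = 55.56 mm, ȳ = 50.00 mm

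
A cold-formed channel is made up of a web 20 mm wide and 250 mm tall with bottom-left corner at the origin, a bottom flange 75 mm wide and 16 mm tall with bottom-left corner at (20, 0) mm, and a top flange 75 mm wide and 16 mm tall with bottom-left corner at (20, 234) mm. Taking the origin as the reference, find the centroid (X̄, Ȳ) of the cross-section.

Part | A | x̄ᵢ | ȳᵢ | A·x̄ᵢ | A·ȳᵢ
web | 5000.00 | 10.00 | 125.00 | 50000.00 | 625000.00
bottom flange | 1200.00 | 57.50 | 8.00 | 69000.00 | 9600.00
top flange | 1200.00 | 57.50 | 242.00 | 69000.00 | 290400.00
Σ | 7400.00 |  |  | 188000.00 | 925000.00
X̄ = 188000.00 / 7400.00 = 25.41 mm
Ȳ = 925000.00 / 7400.00 = 125.00 mm

X̄ = 25.41 mm, Ȳ = 125.00 mm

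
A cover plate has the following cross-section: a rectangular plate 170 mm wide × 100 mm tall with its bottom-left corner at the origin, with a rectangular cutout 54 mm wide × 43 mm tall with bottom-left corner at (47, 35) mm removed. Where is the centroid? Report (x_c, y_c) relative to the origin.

plate: A = 170 × 100 = 17000.00, centroid at (85.00, 50.00).
hole: A = −(54 × 43) = -2322.00, centroid at (74.00, 56.50).
ΣA = 14678.00 mm²
ΣAx_c = (17000.00)(85.00) + (-2322.00)(74.00) = 1273172.00 mm³
ΣAy_c = (17000.00)(50.00) + (-2322.00)(56.50) = 718807.00 mm³
x_c = 1273172.00 / 14678.00 = 86.74 mm
y_c = 718807.00 / 14678.00 = 48.97 mm

x_c = 86.74 mm, y_c = 48.97 mm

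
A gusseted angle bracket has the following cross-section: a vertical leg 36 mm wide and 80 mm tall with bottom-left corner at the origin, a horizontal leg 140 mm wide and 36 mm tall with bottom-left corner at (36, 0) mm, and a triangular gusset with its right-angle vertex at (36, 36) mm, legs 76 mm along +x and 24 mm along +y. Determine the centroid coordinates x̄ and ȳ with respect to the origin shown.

vertical leg: A = 36 × 80 = 2880.00, centroid at (18.00, 40.00).
horizontal leg: A = 140 × 36 = 5040.00, centroid at (106.00, 18.00).
gusset: A = ½·76·24 = 912.00, centroid at (61.33, 44.00).
ΣA = 8832.00 mm²
ΣAx̄ = (2880.00)(18.00) + (5040.00)(106.00) + (912.00)(61.33) = 642016.00 mm³
ΣAȳ = (2880.00)(40.00) + (5040.00)(18.00) + (912.00)(44.00) = 246048.00 mm³
x̄ = 642016.00 / 8832.00 = 72.69 mm
ȳ = 246048.00 / 8832.00 = 27.86 mm

x̄ = 72.69 mm, ȳ = 27.86 mm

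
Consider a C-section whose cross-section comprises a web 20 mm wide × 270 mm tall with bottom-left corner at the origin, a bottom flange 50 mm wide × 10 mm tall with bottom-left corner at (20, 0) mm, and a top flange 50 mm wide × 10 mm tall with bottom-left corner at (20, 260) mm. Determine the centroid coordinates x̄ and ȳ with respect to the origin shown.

x̄ = 15.47 mm, ȳ = 135.00 mm

web: A = 20 × 270 = 5400.00, centroid at (10.00, 135.00).
bottom flange: A = 50 × 10 = 500.00, centroid at (45.00, 5.00).
top flange: A = 50 × 10 = 500.00, centroid at (45.00, 265.00).
ΣA = 6400.00 mm², ΣAx̄ = 99000.00 mm³, ΣAȳ = 864000.00 mm³.
x̄ = 99000.00/6400.00 = 15.47 mm; ȳ = 864000.00/6400.00 = 135.00 mm.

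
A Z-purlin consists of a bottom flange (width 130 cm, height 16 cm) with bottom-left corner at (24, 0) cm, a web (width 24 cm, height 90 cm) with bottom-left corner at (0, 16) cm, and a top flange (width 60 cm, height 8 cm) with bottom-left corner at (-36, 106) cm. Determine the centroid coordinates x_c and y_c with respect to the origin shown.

Part | A | x̄ᵢ | ȳᵢ | A·x̄ᵢ | A·ȳᵢ
bottom flange | 2080.00 | 89.00 | 8.00 | 185120.00 | 16640.00
web | 2160.00 | 12.00 | 61.00 | 25920.00 | 131760.00
top flange | 480.00 | -6.00 | 110.00 | -2880.00 | 52800.00
Σ | 4720.00 |  |  | 208160.00 | 201200.00
x_c = 208160.00 / 4720.00 = 44.10 cm
y_c = 201200.00 / 4720.00 = 42.63 cm

x_c = 44.10 cm, y_c = 42.63 cm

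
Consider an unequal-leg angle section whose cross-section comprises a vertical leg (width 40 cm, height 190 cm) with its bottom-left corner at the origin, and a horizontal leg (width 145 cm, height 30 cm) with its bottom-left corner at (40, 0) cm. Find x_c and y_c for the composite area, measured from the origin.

x_c = 53.67 cm, y_c = 65.88 cm

Part | A | x̄ᵢ | ȳᵢ | A·x̄ᵢ | A·ȳᵢ
vertical leg | 7600.00 | 20.00 | 95.00 | 152000.00 | 722000.00
horizontal leg | 4350.00 | 112.50 | 15.00 | 489375.00 | 65250.00
Σ | 11950.00 |  |  | 641375.00 | 787250.00
x_c = 641375.00 / 11950.00 = 53.67 cm
y_c = 787250.00 / 11950.00 = 65.88 cm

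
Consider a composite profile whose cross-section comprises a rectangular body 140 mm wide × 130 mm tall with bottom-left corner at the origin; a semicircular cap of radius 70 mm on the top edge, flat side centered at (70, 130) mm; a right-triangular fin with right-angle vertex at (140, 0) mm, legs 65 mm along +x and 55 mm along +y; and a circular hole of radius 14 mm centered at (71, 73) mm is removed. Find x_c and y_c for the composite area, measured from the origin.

x_c = 76.03 mm, y_c = 88.67 mm

Part | A | x̄ᵢ | ȳᵢ | A·x̄ᵢ | A·ȳᵢ
rectangular body | 18200.00 | 70.00 | 65.00 | 1274000.00 | 1183000.00
semicircular top | 7696.90 | 70.00 | 159.71 | 538783.14 | 1229263.93
triangular fin | 1787.50 | 161.67 | 18.33 | 288979.17 | 32770.83
hole | -615.75 | 71.00 | 73.00 | -43718.40 | -44949.91
Σ | 27068.65 |  |  | 2058043.90 | 2400084.85
x_c = 2058043.90 / 27068.65 = 76.03 mm
y_c = 2400084.85 / 27068.65 = 88.67 mm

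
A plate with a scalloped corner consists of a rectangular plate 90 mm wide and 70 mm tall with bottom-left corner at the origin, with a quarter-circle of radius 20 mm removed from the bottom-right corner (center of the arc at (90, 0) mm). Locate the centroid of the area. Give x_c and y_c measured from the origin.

plate: A = 90 × 70 = 6300.00, centroid at (45.00, 35.00).
removed quarter-circle: A = −¼π·20² = -314.16, centroid at (81.51, 8.49).
ΣA = 5985.84 mm², ΣAx_c = 257892.33 mm³, ΣAy_c = 217833.33 mm³.
x_c = 257892.33/5985.84 = 43.08 mm; y_c = 217833.33/5985.84 = 36.39 mm.

x_c = 43.08 mm, y_c = 36.39 mm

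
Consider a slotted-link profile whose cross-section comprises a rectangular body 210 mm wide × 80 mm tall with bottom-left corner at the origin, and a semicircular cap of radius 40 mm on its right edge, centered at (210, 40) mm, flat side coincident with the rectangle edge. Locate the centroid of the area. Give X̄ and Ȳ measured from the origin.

X̄ = 120.87 mm, Ȳ = 40.00 mm

Part | A | x̄ᵢ | ȳᵢ | A·x̄ᵢ | A·ȳᵢ
rectangular body | 16800.00 | 105.00 | 40.00 | 1764000.00 | 672000.00
semicircular end | 2513.27 | 226.98 | 40.00 | 570454.23 | 100530.96
Σ | 19313.27 |  |  | 2334454.23 | 772530.96
X̄ = 2334454.23 / 19313.27 = 120.87 mm
Ȳ = 772530.96 / 19313.27 = 40.00 mm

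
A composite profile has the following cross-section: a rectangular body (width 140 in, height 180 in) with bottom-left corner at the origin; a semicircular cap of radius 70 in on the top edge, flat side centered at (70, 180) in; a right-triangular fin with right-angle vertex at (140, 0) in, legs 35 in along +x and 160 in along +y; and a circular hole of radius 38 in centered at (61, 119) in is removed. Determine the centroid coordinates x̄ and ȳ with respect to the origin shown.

x̄ = 78.65 in, ȳ = 112.05 in

rectangular body: A = 140 × 180 = 25200.00, centroid at (70.00, 90.00).
semicircular top: A = ½π·70² = 7696.90, centroid at (70.00, 209.71).
triangular fin: A = ½·35·160 = 2800.00, centroid at (151.67, 53.33).
hole: A = −π·38² = -4536.46, centroid at (61.00, 119.00).
ΣA = 31160.44 in²
ΣAx̄ = (25200.00)(70.00) + (7696.90)(70.00) + (2800.00)(151.67) + (-4536.46)(61.00) = 2450725.76 in³
ΣAȳ = (25200.00)(90.00) + (7696.90)(209.71) + (2800.00)(53.33) + (-4536.46)(119.00) = 3491603.65 in³
x̄ = 2450725.76 / 31160.44 = 78.65 in
ȳ = 3491603.65 / 31160.44 = 112.05 in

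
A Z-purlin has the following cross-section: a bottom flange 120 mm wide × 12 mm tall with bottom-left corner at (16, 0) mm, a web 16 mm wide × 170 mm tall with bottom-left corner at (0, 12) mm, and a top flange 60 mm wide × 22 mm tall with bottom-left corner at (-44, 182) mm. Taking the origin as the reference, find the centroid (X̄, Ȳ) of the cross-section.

X̄ = 20.57 mm, Ȳ = 96.21 mm

bottom flange: A = 120 × 12 = 1440.00, centroid at (76.00, 6.00).
web: A = 16 × 170 = 2720.00, centroid at (8.00, 97.00).
top flange: A = 60 × 22 = 1320.00, centroid at (-14.00, 193.00).
ΣA = 5480.00 mm²
ΣAX̄ = (1440.00)(76.00) + (2720.00)(8.00) + (1320.00)(-14.00) = 112720.00 mm³
ΣAȲ = (1440.00)(6.00) + (2720.00)(97.00) + (1320.00)(193.00) = 527240.00 mm³
X̄ = 112720.00 / 5480.00 = 20.57 mm
Ȳ = 527240.00 / 5480.00 = 96.21 mm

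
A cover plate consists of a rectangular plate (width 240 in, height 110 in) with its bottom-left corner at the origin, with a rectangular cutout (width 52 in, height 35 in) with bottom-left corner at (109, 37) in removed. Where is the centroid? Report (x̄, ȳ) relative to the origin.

Part | A | x̄ᵢ | ȳᵢ | A·x̄ᵢ | A·ȳᵢ
plate | 26400.00 | 120.00 | 55.00 | 3168000.00 | 1452000.00
hole | -1820.00 | 135.00 | 54.50 | -245700.00 | -99190.00
Σ | 24580.00 |  |  | 2922300.00 | 1352810.00
x̄ = 2922300.00 / 24580.00 = 118.89 in
ȳ = 1352810.00 / 24580.00 = 55.04 in

x̄ = 118.89 in, ȳ = 55.04 in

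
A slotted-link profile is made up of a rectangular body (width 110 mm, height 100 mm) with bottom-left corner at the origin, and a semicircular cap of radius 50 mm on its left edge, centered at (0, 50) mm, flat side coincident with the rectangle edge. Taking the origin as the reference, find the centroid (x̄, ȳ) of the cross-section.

rectangular body: A = 110 × 100 = 11000.00, centroid at (55.00, 50.00).
semicircular end: A = ½π·50² = 3926.99, centroid at (-21.22, 50.00).
ΣA = 14926.99 mm²
ΣAx̄ = (11000.00)(55.00) + (3926.99)(-21.22) = 521666.67 mm³
ΣAȳ = (11000.00)(50.00) + (3926.99)(50.00) = 746349.54 mm³
x̄ = 521666.67 / 14926.99 = 34.95 mm
ȳ = 746349.54 / 14926.99 = 50.00 mm

x̄ = 34.95 mm, ȳ = 50.00 mm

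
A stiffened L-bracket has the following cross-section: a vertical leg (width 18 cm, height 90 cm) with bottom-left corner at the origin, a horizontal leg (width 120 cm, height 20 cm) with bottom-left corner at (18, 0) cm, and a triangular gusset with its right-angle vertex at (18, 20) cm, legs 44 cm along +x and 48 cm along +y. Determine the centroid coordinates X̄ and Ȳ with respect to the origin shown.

Part | A | x̄ᵢ | ȳᵢ | A·x̄ᵢ | A·ȳᵢ
vertical leg | 1620.00 | 9.00 | 45.00 | 14580.00 | 72900.00
horizontal leg | 2400.00 | 78.00 | 10.00 | 187200.00 | 24000.00
gusset | 1056.00 | 32.67 | 36.00 | 34496.00 | 38016.00
Σ | 5076.00 |  |  | 236276.00 | 134916.00
X̄ = 236276.00 / 5076.00 = 46.55 cm
Ȳ = 134916.00 / 5076.00 = 26.58 cm

X̄ = 46.55 cm, Ȳ = 26.58 cm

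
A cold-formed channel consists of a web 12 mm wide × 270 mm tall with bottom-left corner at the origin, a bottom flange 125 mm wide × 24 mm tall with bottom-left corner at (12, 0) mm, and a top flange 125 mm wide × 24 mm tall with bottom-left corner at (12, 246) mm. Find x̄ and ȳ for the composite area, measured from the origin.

x̄ = 50.48 mm, ȳ = 135.00 mm

web: A = 12 × 270 = 3240.00, centroid at (6.00, 135.00).
bottom flange: A = 125 × 24 = 3000.00, centroid at (74.50, 12.00).
top flange: A = 125 × 24 = 3000.00, centroid at (74.50, 258.00).
ΣA = 9240.00 mm², ΣAx̄ = 466440.00 mm³, ΣAȳ = 1247400.00 mm³.
x̄ = 466440.00/9240.00 = 50.48 mm; ȳ = 1247400.00/9240.00 = 135.00 mm.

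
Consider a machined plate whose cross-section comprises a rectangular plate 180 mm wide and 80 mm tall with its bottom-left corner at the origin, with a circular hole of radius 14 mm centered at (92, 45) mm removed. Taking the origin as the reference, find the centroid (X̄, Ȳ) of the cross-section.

X̄ = 89.91 mm, Ȳ = 39.78 mm

Part | A | x̄ᵢ | ȳᵢ | A·x̄ᵢ | A·ȳᵢ
plate | 14400.00 | 90.00 | 40.00 | 1296000.00 | 576000.00
hole | -615.75 | 92.00 | 45.00 | -56649.20 | -27708.85
Σ | 13784.25 |  |  | 1239350.80 | 548291.15
X̄ = 1239350.80 / 13784.25 = 89.91 mm
Ȳ = 548291.15 / 13784.25 = 39.78 mm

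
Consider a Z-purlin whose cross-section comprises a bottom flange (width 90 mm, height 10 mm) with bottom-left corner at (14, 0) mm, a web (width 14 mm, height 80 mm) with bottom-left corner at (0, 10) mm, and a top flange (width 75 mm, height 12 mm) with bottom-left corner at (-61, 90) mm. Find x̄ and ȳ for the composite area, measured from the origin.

x̄ = 13.63 mm, ȳ = 50.31 mm

bottom flange: A = 90 × 10 = 900.00, centroid at (59.00, 5.00).
web: A = 14 × 80 = 1120.00, centroid at (7.00, 50.00).
top flange: A = 75 × 12 = 900.00, centroid at (-23.50, 96.00).
ΣA = 2920.00 mm²
ΣAx̄ = (900.00)(59.00) + (1120.00)(7.00) + (900.00)(-23.50) = 39790.00 mm³
ΣAȳ = (900.00)(5.00) + (1120.00)(50.00) + (900.00)(96.00) = 146900.00 mm³
x̄ = 39790.00 / 2920.00 = 13.63 mm
ȳ = 146900.00 / 2920.00 = 50.31 mm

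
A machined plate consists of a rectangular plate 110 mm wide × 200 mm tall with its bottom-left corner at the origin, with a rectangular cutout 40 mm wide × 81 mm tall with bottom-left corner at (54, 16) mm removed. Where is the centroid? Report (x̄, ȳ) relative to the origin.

plate: A = 110 × 200 = 22000.00, centroid at (55.00, 100.00).
hole: A = −(40 × 81) = -3240.00, centroid at (74.00, 56.50).
ΣA = 18760.00 mm²
ΣAx̄ = (22000.00)(55.00) + (-3240.00)(74.00) = 970240.00 mm³
ΣAȳ = (22000.00)(100.00) + (-3240.00)(56.50) = 2016940.00 mm³
x̄ = 970240.00 / 18760.00 = 51.72 mm
ȳ = 2016940.00 / 18760.00 = 107.51 mm

x̄ = 51.72 mm, ȳ = 107.51 mm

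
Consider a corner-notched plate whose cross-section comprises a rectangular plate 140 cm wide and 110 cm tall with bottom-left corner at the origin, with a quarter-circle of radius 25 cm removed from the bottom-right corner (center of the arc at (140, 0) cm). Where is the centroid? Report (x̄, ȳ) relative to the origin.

x̄ = 68.04 cm, ȳ = 56.46 cm

plate: A = 140 × 110 = 15400.00, centroid at (70.00, 55.00).
removed quarter-circle: A = −¼π·25² = -490.87, centroid at (129.39, 10.61).
ΣA = 14909.13 cm², ΣAx̄ = 1014485.99 cm³, ΣAȳ = 841791.67 cm³.
x̄ = 1014485.99/14909.13 = 68.04 cm; ȳ = 841791.67/14909.13 = 56.46 cm.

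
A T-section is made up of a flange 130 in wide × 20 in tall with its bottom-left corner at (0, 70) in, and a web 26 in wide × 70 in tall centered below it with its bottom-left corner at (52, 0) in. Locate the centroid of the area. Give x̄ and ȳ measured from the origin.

x̄ = 65.00 in, ȳ = 61.47 in

Part | A | x̄ᵢ | ȳᵢ | A·x̄ᵢ | A·ȳᵢ
web | 1820.00 | 65.00 | 35.00 | 118300.00 | 63700.00
flange | 2600.00 | 65.00 | 80.00 | 169000.00 | 208000.00
Σ | 4420.00 |  |  | 287300.00 | 271700.00
x̄ = 287300.00 / 4420.00 = 65.00 in
ȳ = 271700.00 / 4420.00 = 61.47 in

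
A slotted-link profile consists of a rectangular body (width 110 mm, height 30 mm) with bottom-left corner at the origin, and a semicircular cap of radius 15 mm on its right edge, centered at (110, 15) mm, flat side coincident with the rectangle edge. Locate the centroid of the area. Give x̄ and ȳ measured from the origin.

rectangular body: A = 110 × 30 = 3300.00, centroid at (55.00, 15.00).
semicircular end: A = ½π·15² = 353.43, centroid at (116.37, 15.00).
ΣA = 3653.43 mm², ΣAx̄ = 222627.21 mm³, ΣAȳ = 54801.44 mm³.
x̄ = 222627.21/3653.43 = 60.94 mm; ȳ = 54801.44/3653.43 = 15.00 mm.

x̄ = 60.94 mm, ȳ = 15.00 mm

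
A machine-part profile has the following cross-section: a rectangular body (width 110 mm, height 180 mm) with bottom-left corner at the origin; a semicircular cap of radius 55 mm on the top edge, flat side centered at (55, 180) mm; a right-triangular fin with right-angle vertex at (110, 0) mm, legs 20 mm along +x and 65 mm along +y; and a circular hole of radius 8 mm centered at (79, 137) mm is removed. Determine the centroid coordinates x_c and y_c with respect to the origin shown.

x_c = 56.41 mm, y_c = 109.39 mm

rectangular body: A = 110 × 180 = 19800.00, centroid at (55.00, 90.00).
semicircular top: A = ½π·55² = 4751.66, centroid at (55.00, 203.34).
triangular fin: A = ½·20·65 = 650.00, centroid at (116.67, 21.67).
hole: A = −π·8² = -201.06, centroid at (79.00, 137.00).
ΣA = 25000.60 mm², ΣAx_c = 1410290.68 mm³, ΣAy_c = 2734753.12 mm³.
x_c = 1410290.68/25000.60 = 56.41 mm; y_c = 2734753.12/25000.60 = 109.39 mm.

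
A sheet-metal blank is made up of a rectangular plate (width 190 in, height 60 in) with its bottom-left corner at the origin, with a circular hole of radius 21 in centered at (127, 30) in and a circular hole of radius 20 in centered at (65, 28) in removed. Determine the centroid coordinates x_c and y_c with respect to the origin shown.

x_c = 94.24 in, y_c = 30.29 in

plate: A = 190 × 60 = 11400.00, centroid at (95.00, 30.00).
hole 1: A = −π·21² = -1385.44, centroid at (127.00, 30.00).
hole 2: A = −π·20² = -1256.64, centroid at (65.00, 28.00).
ΣA = 8757.92 in²
ΣAx_c = (11400.00)(95.00) + (-1385.44)(127.00) + (-1256.64)(65.00) = 825367.41 in³
ΣAy_c = (11400.00)(30.00) + (-1385.44)(30.00) + (-1256.64)(28.00) = 265250.89 in³
x_c = 825367.41 / 8757.92 = 94.24 in
y_c = 265250.89 / 8757.92 = 30.29 in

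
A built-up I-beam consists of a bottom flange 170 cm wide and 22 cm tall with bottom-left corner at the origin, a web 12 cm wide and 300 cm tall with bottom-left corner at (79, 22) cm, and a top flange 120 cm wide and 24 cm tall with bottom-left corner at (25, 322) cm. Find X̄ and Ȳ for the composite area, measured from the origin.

X̄ = 85.00 cm, Ȳ = 158.73 cm

bottom flange: A = 170 × 22 = 3740.00, centroid at (85.00, 11.00).
web: A = 12 × 300 = 3600.00, centroid at (85.00, 172.00).
top flange: A = 120 × 24 = 2880.00, centroid at (85.00, 334.00).
ΣA = 10220.00 cm²
ΣAX̄ = (3740.00)(85.00) + (3600.00)(85.00) + (2880.00)(85.00) = 868700.00 cm³
ΣAȲ = (3740.00)(11.00) + (3600.00)(172.00) + (2880.00)(334.00) = 1622260.00 cm³
X̄ = 868700.00 / 10220.00 = 85.00 cm
Ȳ = 1622260.00 / 10220.00 = 158.73 cm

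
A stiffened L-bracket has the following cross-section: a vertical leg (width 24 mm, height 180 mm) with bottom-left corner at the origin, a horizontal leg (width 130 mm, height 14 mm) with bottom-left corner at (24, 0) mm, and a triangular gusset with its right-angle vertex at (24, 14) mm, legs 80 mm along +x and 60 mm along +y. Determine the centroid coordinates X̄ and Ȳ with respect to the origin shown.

vertical leg: A = 24 × 180 = 4320.00, centroid at (12.00, 90.00).
horizontal leg: A = 130 × 14 = 1820.00, centroid at (89.00, 7.00).
gusset: A = ½·80·60 = 2400.00, centroid at (50.67, 34.00).
ΣA = 8540.00 mm², ΣAX̄ = 335420.00 mm³, ΣAȲ = 483140.00 mm³.
X̄ = 335420.00/8540.00 = 39.28 mm; Ȳ = 483140.00/8540.00 = 56.57 mm.

X̄ = 39.28 mm, Ȳ = 56.57 mm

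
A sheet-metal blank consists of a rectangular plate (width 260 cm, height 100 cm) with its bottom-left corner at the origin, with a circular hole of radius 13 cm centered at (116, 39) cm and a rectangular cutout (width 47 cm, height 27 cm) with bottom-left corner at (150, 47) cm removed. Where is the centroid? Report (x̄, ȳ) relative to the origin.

x̄ = 128.03 cm, ȳ = 49.69 cm

Part | A | x̄ᵢ | ȳᵢ | A·x̄ᵢ | A·ȳᵢ
plate | 26000.00 | 130.00 | 50.00 | 3380000.00 | 1300000.00
hole 1 | -530.93 | 116.00 | 39.00 | -61587.78 | -20706.24
hole 2 | -1269.00 | 173.50 | 60.50 | -220171.50 | -76774.50
Σ | 24200.07 |  |  | 3098240.72 | 1202519.26
x̄ = 3098240.72 / 24200.07 = 128.03 cm
ȳ = 1202519.26 / 24200.07 = 49.69 cm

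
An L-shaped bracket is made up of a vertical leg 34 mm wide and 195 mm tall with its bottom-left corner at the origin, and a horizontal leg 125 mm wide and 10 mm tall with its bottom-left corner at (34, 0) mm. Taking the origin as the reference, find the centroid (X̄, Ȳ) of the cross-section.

X̄ = 29.61 mm, Ȳ = 82.83 mm

vertical leg: A = 34 × 195 = 6630.00, centroid at (17.00, 97.50).
horizontal leg: A = 125 × 10 = 1250.00, centroid at (96.50, 5.00).
ΣA = 7880.00 mm²
ΣAX̄ = (6630.00)(17.00) + (1250.00)(96.50) = 233335.00 mm³
ΣAȲ = (6630.00)(97.50) + (1250.00)(5.00) = 652675.00 mm³
X̄ = 233335.00 / 7880.00 = 29.61 mm
Ȳ = 652675.00 / 7880.00 = 82.83 mm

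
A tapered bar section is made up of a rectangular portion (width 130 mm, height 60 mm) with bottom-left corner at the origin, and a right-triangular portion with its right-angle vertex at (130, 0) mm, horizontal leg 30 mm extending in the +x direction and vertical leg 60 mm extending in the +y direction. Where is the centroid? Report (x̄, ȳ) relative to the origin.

rectangular portion: A = 130 × 60 = 7800.00, centroid at (65.00, 30.00).
triangular portion: A = ½·30·60 = 900.00, centroid at (140.00, 20.00).
ΣA = 8700.00 mm², ΣAx̄ = 633000.00 mm³, ΣAȳ = 252000.00 mm³.
x̄ = 633000.00/8700.00 = 72.76 mm; ȳ = 252000.00/8700.00 = 28.97 mm.

x̄ = 72.76 mm, ȳ = 28.97 mm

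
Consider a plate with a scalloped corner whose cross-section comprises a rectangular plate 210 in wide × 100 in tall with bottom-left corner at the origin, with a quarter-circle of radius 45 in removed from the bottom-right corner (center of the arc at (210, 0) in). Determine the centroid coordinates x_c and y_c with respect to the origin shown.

x_c = 97.96 in, y_c = 52.53 in

plate: A = 210 × 100 = 21000.00, centroid at (105.00, 50.00).
removed quarter-circle: A = −¼π·45² = -1590.43, centroid at (190.90, 19.10).
ΣA = 19409.57 in², ΣAx_c = 1901384.43 in³, ΣAy_c = 1019625.00 in³.
x_c = 1901384.43/19409.57 = 97.96 in; y_c = 1019625.00/19409.57 = 52.53 in.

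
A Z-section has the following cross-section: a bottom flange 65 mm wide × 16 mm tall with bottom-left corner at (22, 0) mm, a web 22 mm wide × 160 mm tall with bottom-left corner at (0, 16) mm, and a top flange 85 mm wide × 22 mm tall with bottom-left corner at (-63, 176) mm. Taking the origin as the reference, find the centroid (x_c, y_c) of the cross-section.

x_c = 8.87 mm, y_c = 108.23 mm

Part | A | x̄ᵢ | ȳᵢ | A·x̄ᵢ | A·ȳᵢ
bottom flange | 1040.00 | 54.50 | 8.00 | 56680.00 | 8320.00
web | 3520.00 | 11.00 | 96.00 | 38720.00 | 337920.00
top flange | 1870.00 | -20.50 | 187.00 | -38335.00 | 349690.00
Σ | 6430.00 |  |  | 57065.00 | 695930.00
x_c = 57065.00 / 6430.00 = 8.87 mm
y_c = 695930.00 / 6430.00 = 108.23 mm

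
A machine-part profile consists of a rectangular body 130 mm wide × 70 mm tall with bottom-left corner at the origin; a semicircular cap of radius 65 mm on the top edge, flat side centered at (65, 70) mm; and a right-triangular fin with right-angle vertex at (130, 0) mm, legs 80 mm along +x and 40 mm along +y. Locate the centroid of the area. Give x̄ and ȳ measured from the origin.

rectangular body: A = 130 × 70 = 9100.00, centroid at (65.00, 35.00).
semicircular top: A = ½π·65² = 6636.61, centroid at (65.00, 97.59).
triangular fin: A = ½·80·40 = 1600.00, centroid at (156.67, 13.33).
ΣA = 17336.61 mm²
ΣAx̄ = (9100.00)(65.00) + (6636.61)(65.00) + (1600.00)(156.67) = 1273546.61 mm³
ΣAȳ = (9100.00)(35.00) + (6636.61)(97.59) + (1600.00)(13.33) = 987479.68 mm³
x̄ = 1273546.61 / 17336.61 = 73.46 mm
ȳ = 987479.68 / 17336.61 = 56.96 mm

x̄ = 73.46 mm, ȳ = 56.96 mm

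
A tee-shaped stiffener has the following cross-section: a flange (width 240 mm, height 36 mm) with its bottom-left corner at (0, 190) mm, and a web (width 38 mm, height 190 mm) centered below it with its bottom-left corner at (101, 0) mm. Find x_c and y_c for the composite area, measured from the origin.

web: A = 38 × 190 = 7220.00, centroid at (120.00, 95.00).
flange: A = 240 × 36 = 8640.00, centroid at (120.00, 208.00).
ΣA = 15860.00 mm², ΣAx_c = 1903200.00 mm³, ΣAy_c = 2483020.00 mm³.
x_c = 1903200.00/15860.00 = 120.00 mm; y_c = 2483020.00/15860.00 = 156.56 mm.

x_c = 120.00 mm, y_c = 156.56 mm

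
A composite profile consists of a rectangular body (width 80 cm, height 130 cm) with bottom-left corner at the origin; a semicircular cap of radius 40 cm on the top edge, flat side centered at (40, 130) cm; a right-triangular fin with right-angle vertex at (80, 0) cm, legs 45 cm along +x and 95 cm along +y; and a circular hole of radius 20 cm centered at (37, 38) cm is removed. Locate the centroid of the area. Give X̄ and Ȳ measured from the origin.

rectangular body: A = 80 × 130 = 10400.00, centroid at (40.00, 65.00).
semicircular top: A = ½π·40² = 2513.27, centroid at (40.00, 146.98).
triangular fin: A = ½·45·95 = 2137.50, centroid at (95.00, 31.67).
hole: A = −π·20² = -1256.64, centroid at (37.00, 38.00).
ΣA = 13794.14 cm²
ΣAX̄ = (10400.00)(40.00) + (2513.27)(40.00) + (2137.50)(95.00) + (-1256.64)(37.00) = 673097.89 cm³
ΣAȲ = (10400.00)(65.00) + (2513.27)(146.98) + (2137.50)(31.67) + (-1256.64)(38.00) = 1065327.59 cm³
X̄ = 673097.89 / 13794.14 = 48.80 cm
Ȳ = 1065327.59 / 13794.14 = 77.23 cm

X̄ = 48.80 cm, Ȳ = 77.23 cm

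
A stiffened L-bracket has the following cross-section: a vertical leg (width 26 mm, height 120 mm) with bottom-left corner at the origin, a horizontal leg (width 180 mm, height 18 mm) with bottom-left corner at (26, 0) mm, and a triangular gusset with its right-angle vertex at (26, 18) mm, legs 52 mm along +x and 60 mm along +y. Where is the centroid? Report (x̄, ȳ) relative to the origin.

x̄ = 61.11 mm, ȳ = 34.80 mm

Part | A | x̄ᵢ | ȳᵢ | A·x̄ᵢ | A·ȳᵢ
vertical leg | 3120.00 | 13.00 | 60.00 | 40560.00 | 187200.00
horizontal leg | 3240.00 | 116.00 | 9.00 | 375840.00 | 29160.00
gusset | 1560.00 | 43.33 | 38.00 | 67600.00 | 59280.00
Σ | 7920.00 |  |  | 484000.00 | 275640.00
x̄ = 484000.00 / 7920.00 = 61.11 mm
ȳ = 275640.00 / 7920.00 = 34.80 mm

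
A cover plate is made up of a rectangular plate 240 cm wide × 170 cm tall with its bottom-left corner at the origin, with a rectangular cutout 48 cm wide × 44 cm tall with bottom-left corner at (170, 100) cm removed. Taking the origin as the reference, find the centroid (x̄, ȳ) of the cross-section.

x̄ = 115.96 cm, ȳ = 82.98 cm

Part | A | x̄ᵢ | ȳᵢ | A·x̄ᵢ | A·ȳᵢ
plate | 40800.00 | 120.00 | 85.00 | 4896000.00 | 3468000.00
hole | -2112.00 | 194.00 | 122.00 | -409728.00 | -257664.00
Σ | 38688.00 |  |  | 4486272.00 | 3210336.00
x̄ = 4486272.00 / 38688.00 = 115.96 cm
ȳ = 3210336.00 / 38688.00 = 82.98 cm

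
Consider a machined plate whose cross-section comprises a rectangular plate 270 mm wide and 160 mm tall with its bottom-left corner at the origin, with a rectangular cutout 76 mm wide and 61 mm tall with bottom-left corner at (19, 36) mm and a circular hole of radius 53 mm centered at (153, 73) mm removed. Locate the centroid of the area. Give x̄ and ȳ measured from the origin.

x̄ = 141.82 mm, ȳ = 84.18 mm

Part | A | x̄ᵢ | ȳᵢ | A·x̄ᵢ | A·ȳᵢ
plate | 43200.00 | 135.00 | 80.00 | 5832000.00 | 3456000.00
hole 1 | -4636.00 | 57.00 | 66.50 | -264252.00 | -308294.00
hole 2 | -8824.73 | 153.00 | 73.00 | -1350184.27 | -644205.56
Σ | 29739.27 |  |  | 4217563.73 | 2503500.44
x̄ = 4217563.73 / 29739.27 = 141.82 mm
ȳ = 2503500.44 / 29739.27 = 84.18 mm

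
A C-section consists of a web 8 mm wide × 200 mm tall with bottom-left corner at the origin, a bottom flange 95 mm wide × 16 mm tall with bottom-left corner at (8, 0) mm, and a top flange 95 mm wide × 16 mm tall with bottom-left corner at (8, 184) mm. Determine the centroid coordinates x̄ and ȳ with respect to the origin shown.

web: A = 8 × 200 = 1600.00, centroid at (4.00, 100.00).
bottom flange: A = 95 × 16 = 1520.00, centroid at (55.50, 8.00).
top flange: A = 95 × 16 = 1520.00, centroid at (55.50, 192.00).
ΣA = 4640.00 mm²
ΣAx̄ = (1600.00)(4.00) + (1520.00)(55.50) + (1520.00)(55.50) = 175120.00 mm³
ΣAȳ = (1600.00)(100.00) + (1520.00)(8.00) + (1520.00)(192.00) = 464000.00 mm³
x̄ = 175120.00 / 4640.00 = 37.74 mm
ȳ = 464000.00 / 4640.00 = 100.00 mm

x̄ = 37.74 mm, ȳ = 100.00 mm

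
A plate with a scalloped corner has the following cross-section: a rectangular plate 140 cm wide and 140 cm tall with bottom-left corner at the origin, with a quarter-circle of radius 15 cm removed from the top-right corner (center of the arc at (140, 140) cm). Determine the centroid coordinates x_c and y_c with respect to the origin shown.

Part | A | x̄ᵢ | ȳᵢ | A·x̄ᵢ | A·ȳᵢ
plate | 19600.00 | 70.00 | 70.00 | 1372000.00 | 1372000.00
removed quarter-circle | -176.71 | 133.63 | 133.63 | -23615.04 | -23615.04
Σ | 19423.29 |  |  | 1348384.96 | 1348384.96
x_c = 1348384.96 / 19423.29 = 69.42 cm
y_c = 1348384.96 / 19423.29 = 69.42 cm

x_c = 69.42 cm, y_c = 69.42 cm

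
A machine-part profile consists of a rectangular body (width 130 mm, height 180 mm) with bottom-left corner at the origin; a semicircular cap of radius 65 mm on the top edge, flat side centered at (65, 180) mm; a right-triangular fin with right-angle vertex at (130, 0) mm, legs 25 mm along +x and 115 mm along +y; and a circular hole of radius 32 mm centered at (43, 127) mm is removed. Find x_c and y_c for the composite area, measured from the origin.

x_c = 71.24 mm, y_c = 110.78 mm

Part | A | x̄ᵢ | ȳᵢ | A·x̄ᵢ | A·ȳᵢ
rectangular body | 23400.00 | 65.00 | 90.00 | 1521000.00 | 2106000.00
semicircular top | 6636.61 | 65.00 | 207.59 | 431379.94 | 1377673.94
triangular fin | 1437.50 | 138.33 | 38.33 | 198854.17 | 55104.17
hole | -3216.99 | 43.00 | 127.00 | -138330.61 | -408557.84
Σ | 28257.12 |  |  | 2012903.50 | 3130220.27
x_c = 2012903.50 / 28257.12 = 71.24 mm
y_c = 3130220.27 / 28257.12 = 110.78 mm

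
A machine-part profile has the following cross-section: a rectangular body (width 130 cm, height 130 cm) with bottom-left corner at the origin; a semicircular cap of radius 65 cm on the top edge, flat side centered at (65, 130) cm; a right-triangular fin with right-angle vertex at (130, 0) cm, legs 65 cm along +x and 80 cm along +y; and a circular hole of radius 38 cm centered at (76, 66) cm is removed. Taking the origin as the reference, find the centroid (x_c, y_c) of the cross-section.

Part | A | x̄ᵢ | ȳᵢ | A·x̄ᵢ | A·ȳᵢ
rectangular body | 16900.00 | 65.00 | 65.00 | 1098500.00 | 1098500.00
semicircular top | 6636.61 | 65.00 | 157.59 | 431379.94 | 1045843.22
triangular fin | 2600.00 | 151.67 | 26.67 | 394333.33 | 69333.33
hole | -4536.46 | 76.00 | 66.00 | -344770.94 | -299406.35
Σ | 21600.15 |  |  | 1579442.33 | 1914270.20
x_c = 1579442.33 / 21600.15 = 73.12 cm
y_c = 1914270.20 / 21600.15 = 88.62 cm

x_c = 73.12 cm, y_c = 88.62 cm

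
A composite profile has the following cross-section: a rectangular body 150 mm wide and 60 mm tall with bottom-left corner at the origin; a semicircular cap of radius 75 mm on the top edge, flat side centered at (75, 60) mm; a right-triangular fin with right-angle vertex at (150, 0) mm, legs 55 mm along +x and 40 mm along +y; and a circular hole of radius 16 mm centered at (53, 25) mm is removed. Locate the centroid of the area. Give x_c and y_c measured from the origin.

x_c = 81.64 mm, y_c = 59.34 mm

rectangular body: A = 150 × 60 = 9000.00, centroid at (75.00, 30.00).
semicircular top: A = ½π·75² = 8835.73, centroid at (75.00, 91.83).
triangular fin: A = ½·55·40 = 1100.00, centroid at (168.33, 13.33).
hole: A = −π·16² = -804.25, centroid at (53.00, 25.00).
ΣA = 18131.48 mm²
ΣAx_c = (9000.00)(75.00) + (8835.73)(75.00) + (1100.00)(168.33) + (-804.25)(53.00) = 1480221.24 mm³
ΣAy_c = (9000.00)(30.00) + (8835.73)(91.83) + (1100.00)(13.33) + (-804.25)(25.00) = 1075954.23 mm³
x_c = 1480221.24 / 18131.48 = 81.64 mm
y_c = 1075954.23 / 18131.48 = 59.34 mm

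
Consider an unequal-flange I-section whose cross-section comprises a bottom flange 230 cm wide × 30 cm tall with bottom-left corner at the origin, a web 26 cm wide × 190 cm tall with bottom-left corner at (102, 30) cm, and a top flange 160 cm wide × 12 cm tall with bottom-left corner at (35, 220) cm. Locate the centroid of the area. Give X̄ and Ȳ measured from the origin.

X̄ = 115.00 cm, Ȳ = 83.93 cm

Part | A | x̄ᵢ | ȳᵢ | A·x̄ᵢ | A·ȳᵢ
bottom flange | 6900.00 | 115.00 | 15.00 | 793500.00 | 103500.00
web | 4940.00 | 115.00 | 125.00 | 568100.00 | 617500.00
top flange | 1920.00 | 115.00 | 226.00 | 220800.00 | 433920.00
Σ | 13760.00 |  |  | 1582400.00 | 1154920.00
X̄ = 1582400.00 / 13760.00 = 115.00 cm
Ȳ = 1154920.00 / 13760.00 = 83.93 cm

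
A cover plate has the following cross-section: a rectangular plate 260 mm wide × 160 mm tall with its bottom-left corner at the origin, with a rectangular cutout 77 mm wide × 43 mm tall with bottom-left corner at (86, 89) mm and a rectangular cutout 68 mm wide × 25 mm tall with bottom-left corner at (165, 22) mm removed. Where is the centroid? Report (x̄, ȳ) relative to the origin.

plate: A = 260 × 160 = 41600.00, centroid at (130.00, 80.00).
hole 1: A = −(77 × 43) = -3311.00, centroid at (124.50, 110.50).
hole 2: A = −(68 × 25) = -1700.00, centroid at (199.00, 34.50).
ΣA = 36589.00 mm², ΣAx̄ = 4657480.50 mm³, ΣAȳ = 2903484.50 mm³.
x̄ = 4657480.50/36589.00 = 127.29 mm; ȳ = 2903484.50/36589.00 = 79.35 mm.

x̄ = 127.29 mm, ȳ = 79.35 mm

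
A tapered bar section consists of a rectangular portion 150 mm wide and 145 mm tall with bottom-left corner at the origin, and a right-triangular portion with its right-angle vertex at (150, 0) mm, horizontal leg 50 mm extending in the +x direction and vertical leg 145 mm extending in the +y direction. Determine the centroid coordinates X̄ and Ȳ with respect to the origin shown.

X̄ = 88.10 mm, Ȳ = 69.05 mm

Part | A | x̄ᵢ | ȳᵢ | A·x̄ᵢ | A·ȳᵢ
rectangular portion | 21750.00 | 75.00 | 72.50 | 1631250.00 | 1576875.00
triangular portion | 3625.00 | 166.67 | 48.33 | 604166.67 | 175208.33
Σ | 25375.00 |  |  | 2235416.67 | 1752083.33
X̄ = 2235416.67 / 25375.00 = 88.10 mm
Ȳ = 1752083.33 / 25375.00 = 69.05 mm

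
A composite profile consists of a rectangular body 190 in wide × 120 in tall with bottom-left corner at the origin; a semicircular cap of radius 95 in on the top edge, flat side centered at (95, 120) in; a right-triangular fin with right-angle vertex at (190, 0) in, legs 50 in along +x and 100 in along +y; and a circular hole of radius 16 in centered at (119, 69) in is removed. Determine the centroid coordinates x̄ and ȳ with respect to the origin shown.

x̄ = 101.72 in, ȳ = 94.86 in

rectangular body: A = 190 × 120 = 22800.00, centroid at (95.00, 60.00).
semicircular top: A = ½π·95² = 14176.44, centroid at (95.00, 160.32).
triangular fin: A = ½·50·100 = 2500.00, centroid at (206.67, 33.33).
hole: A = −π·16² = -804.25, centroid at (119.00, 69.00).
ΣA = 38672.19 in², ΣAx̄ = 3933722.69 in³, ΣAȳ = 3668596.00 in³.
x̄ = 3933722.69/38672.19 = 101.72 in; ȳ = 3668596.00/38672.19 = 94.86 in.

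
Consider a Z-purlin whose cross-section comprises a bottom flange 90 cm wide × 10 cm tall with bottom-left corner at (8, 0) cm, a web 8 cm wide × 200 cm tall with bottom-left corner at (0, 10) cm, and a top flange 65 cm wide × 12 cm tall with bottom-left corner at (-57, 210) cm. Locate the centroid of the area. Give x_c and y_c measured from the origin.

x_c = 10.67 cm, y_c = 106.40 cm

bottom flange: A = 90 × 10 = 900.00, centroid at (53.00, 5.00).
web: A = 8 × 200 = 1600.00, centroid at (4.00, 110.00).
top flange: A = 65 × 12 = 780.00, centroid at (-24.50, 216.00).
ΣA = 3280.00 cm², ΣAx_c = 34990.00 cm³, ΣAy_c = 348980.00 cm³.
x_c = 34990.00/3280.00 = 10.67 cm; y_c = 348980.00/3280.00 = 106.40 cm.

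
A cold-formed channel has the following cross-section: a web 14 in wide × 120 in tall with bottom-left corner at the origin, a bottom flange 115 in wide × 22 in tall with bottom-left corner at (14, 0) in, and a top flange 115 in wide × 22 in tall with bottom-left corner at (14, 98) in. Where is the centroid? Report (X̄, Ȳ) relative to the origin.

X̄ = 55.42 in, Ȳ = 60.00 in

web: A = 14 × 120 = 1680.00, centroid at (7.00, 60.00).
bottom flange: A = 115 × 22 = 2530.00, centroid at (71.50, 11.00).
top flange: A = 115 × 22 = 2530.00, centroid at (71.50, 109.00).
ΣA = 6740.00 in²
ΣAX̄ = (1680.00)(7.00) + (2530.00)(71.50) + (2530.00)(71.50) = 373550.00 in³
ΣAȲ = (1680.00)(60.00) + (2530.00)(11.00) + (2530.00)(109.00) = 404400.00 in³
X̄ = 373550.00 / 6740.00 = 55.42 in
Ȳ = 404400.00 / 6740.00 = 60.00 in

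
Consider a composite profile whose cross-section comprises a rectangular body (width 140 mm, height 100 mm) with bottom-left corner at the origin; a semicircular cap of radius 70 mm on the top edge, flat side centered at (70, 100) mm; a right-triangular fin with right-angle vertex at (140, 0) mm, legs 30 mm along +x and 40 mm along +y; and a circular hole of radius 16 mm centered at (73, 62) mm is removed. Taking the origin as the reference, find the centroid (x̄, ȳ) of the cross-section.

x̄ = 72.12 mm, ȳ = 77.07 mm

rectangular body: A = 140 × 100 = 14000.00, centroid at (70.00, 50.00).
semicircular top: A = ½π·70² = 7696.90, centroid at (70.00, 129.71).
triangular fin: A = ½·30·40 = 600.00, centroid at (150.00, 13.33).
hole: A = −π·16² = -804.25, centroid at (73.00, 62.00).
ΣA = 21492.65 mm²
ΣAx̄ = (14000.00)(70.00) + (7696.90)(70.00) + (600.00)(150.00) + (-804.25)(73.00) = 1550073.06 mm³
ΣAȳ = (14000.00)(50.00) + (7696.90)(129.71) + (600.00)(13.33) + (-804.25)(62.00) = 1656493.51 mm³
x̄ = 1550073.06 / 21492.65 = 72.12 mm
ȳ = 1656493.51 / 21492.65 = 77.07 mm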